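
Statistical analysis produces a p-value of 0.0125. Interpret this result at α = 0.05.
Since p = 0.0125 < α = 0.05, reject H₀.
There is sufficient evidence to reject the null hypothesis; the result is statistically significant at the 0.05 level.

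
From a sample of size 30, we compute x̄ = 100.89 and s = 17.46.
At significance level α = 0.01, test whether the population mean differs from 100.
One-sample t-test:
H₀: μ = 100
H₁: μ ≠ 100
df = n - 1 = 29
t = (x̄ - μ₀) / (s/√n) = (100.89 - 100) / (17.46/√30) = 0.279
p-value = 0.7821

Since p-value > α = 0.01, we fail to reject H₀.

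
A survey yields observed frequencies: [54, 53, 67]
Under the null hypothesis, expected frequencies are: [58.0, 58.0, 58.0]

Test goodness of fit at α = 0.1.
Chi-square goodness of fit test:
H₀: observed counts match expected distribution
H₁: observed counts differ from expected distribution
df = k - 1 = 2
χ² = Σ(O - E)²/E
   = (54 - 58.0)²/58.0 + (53 - 58.0)²/58.0 + (67 - 58.0)²/58.0
   = 0.276 + 0.431 + 1.397
   = 2.10
p-value = 0.3493

Since p-value > α = 0.1, we fail to reject H₀.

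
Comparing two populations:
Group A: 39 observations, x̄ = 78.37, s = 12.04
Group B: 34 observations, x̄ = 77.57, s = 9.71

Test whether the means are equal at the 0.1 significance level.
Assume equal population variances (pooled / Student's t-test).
Student's two-sample t-test (equal variances):
H₀: μ₁ = μ₂
H₁: μ₁ ≠ μ₂
df = n₁ + n₂ - 2 = 71
Pooled variance s_p² = [(n₁-1)s₁² + (n₂-1)s₂²] / (n₁ + n₂ - 2) = [(38)(12.04²) + (33)(9.71²)] / 71 = 121.4073
SE = √(s_p²(1/n₁ + 1/n₂)) = √(121.4073 × (1/39 + 1/34)) = 2.5853
t = (x̄₁ - x̄₂) / SE = (78.37 - 77.57) / 2.5853 = 0.80 / 2.5853 = 0.309
p-value = 0.7579

Since p-value > α = 0.1, we fail to reject H₀.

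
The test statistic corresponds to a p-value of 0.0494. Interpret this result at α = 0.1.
Since p = 0.0494 < α = 0.1, reject H₀.
There is sufficient evidence to reject the null hypothesis; the result is statistically significant at the 0.1 level.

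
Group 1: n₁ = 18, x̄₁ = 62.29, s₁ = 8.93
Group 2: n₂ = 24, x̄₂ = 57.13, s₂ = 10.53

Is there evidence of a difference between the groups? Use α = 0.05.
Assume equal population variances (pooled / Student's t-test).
Student's two-sample t-test (equal variances):
H₀: μ₁ = μ₂
H₁: μ₁ ≠ μ₂
df = n₁ + n₂ - 2 = 40
Pooled variance s_p² = [(n₁-1)s₁² + (n₂-1)s₂²] / (n₁ + n₂ - 2) = [(17)(8.93²) + (23)(10.53²)] / 40 = 97.6481
SE = √(s_p²(1/n₁ + 1/n₂)) = √(97.6481 × (1/18 + 1/24)) = 3.0812
t = (x̄₁ - x̄₂) / SE = (62.29 - 57.13) / 3.0812 = 5.16 / 3.0812 = 1.675
p-value = 0.1018

Since p-value > α = 0.05, we fail to reject H₀.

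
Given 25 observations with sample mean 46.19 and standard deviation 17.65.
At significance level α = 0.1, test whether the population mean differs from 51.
One-sample t-test:
H₀: μ = 51
H₁: μ ≠ 51
df = n - 1 = 24
t = (x̄ - μ₀) / (s/√n) = (46.19 - 51) / (17.65/√25) = -1.363
p-value = 0.1857

Since p-value > α = 0.1, we fail to reject H₀.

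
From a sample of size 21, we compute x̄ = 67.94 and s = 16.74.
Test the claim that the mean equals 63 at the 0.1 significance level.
One-sample t-test:
H₀: μ = 63
H₁: μ ≠ 63
df = n - 1 = 20
t = (x̄ - μ₀) / (s/√n) = (67.94 - 63) / (16.74/√21) = 1.352
p-value = 0.1914

Since p-value > α = 0.1, we fail to reject H₀.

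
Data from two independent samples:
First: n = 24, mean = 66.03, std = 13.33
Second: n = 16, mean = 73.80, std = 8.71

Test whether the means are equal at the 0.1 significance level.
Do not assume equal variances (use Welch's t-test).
Welch's two-sample t-test:
H₀: μ₁ = μ₂
H₁: μ₁ ≠ μ₂
s₁²/n₁ = 13.33²/24 = 7.4037,  s₂²/n₂ = 8.71²/16 = 4.7415
SE = √(s₁²/n₁ + s₂²/n₂) = √(7.4037 + 4.7415) = 3.4850
df (Welch-Satterthwaite) = (s₁²/n₁ + s₂²/n₂)² / [(s₁²/n₁)²/(n₁-1) + (s₂²/n₂)²/(n₂-1)] ≈ 38.00
t = (x̄₁ - x̄₂) / SE = (66.03 - 73.80) / 3.4850 = -7.77 / 3.4850 = -2.230
p-value = 0.0318

Since p-value < α = 0.1, we reject H₀.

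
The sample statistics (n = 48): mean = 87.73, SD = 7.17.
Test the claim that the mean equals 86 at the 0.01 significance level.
One-sample t-test:
H₀: μ = 86
H₁: μ ≠ 86
df = n - 1 = 47
t = (x̄ - μ₀) / (s/√n) = (87.73 - 86) / (7.17/√48) = 1.672
p-value = 0.1012

Since p-value > α = 0.01, we fail to reject H₀.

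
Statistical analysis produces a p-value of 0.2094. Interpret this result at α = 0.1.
Since p = 0.2094 > α = 0.1, fail to reject H₀.
There is insufficient evidence to reject the null hypothesis; the result is not statistically significant at the 0.1 level.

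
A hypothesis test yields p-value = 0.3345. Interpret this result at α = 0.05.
Since p = 0.3345 > α = 0.05, fail to reject H₀.
There is insufficient evidence to reject the null hypothesis; the result is not statistically significant at the 0.05 level.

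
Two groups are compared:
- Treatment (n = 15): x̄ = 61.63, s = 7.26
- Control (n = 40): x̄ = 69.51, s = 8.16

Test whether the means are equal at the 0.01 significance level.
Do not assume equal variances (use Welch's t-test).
Welch's two-sample t-test:
H₀: μ₁ = μ₂
H₁: μ₁ ≠ μ₂
s₁²/n₁ = 7.26²/15 = 3.5138,  s₂²/n₂ = 8.16²/40 = 1.6646
SE = √(s₁²/n₁ + s₂²/n₂) = √(3.5138 + 1.6646) = 2.2756
df (Welch-Satterthwaite) = (s₁²/n₁ + s₂²/n₂)² / [(s₁²/n₁)²/(n₁-1) + (s₂²/n₂)²/(n₂-1)] ≈ 28.14
t = (x̄₁ - x̄₂) / SE = (61.63 - 69.51) / 2.2756 = -7.88 / 2.2756 = -3.463
p-value = 0.0017

Since p-value < α = 0.01, we reject H₀.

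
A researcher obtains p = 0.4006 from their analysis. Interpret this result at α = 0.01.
Since p = 0.4006 > α = 0.01, fail to reject H₀.
There is insufficient evidence to reject the null hypothesis; the result is not statistically significant at the 0.01 level.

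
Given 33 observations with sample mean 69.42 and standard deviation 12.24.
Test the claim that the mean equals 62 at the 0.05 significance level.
One-sample t-test:
H₀: μ = 62
H₁: μ ≠ 62
df = n - 1 = 32
t = (x̄ - μ₀) / (s/√n) = (69.42 - 62) / (12.24/√33) = 3.482
p-value = 0.0015

Since p-value < α = 0.05, we reject H₀.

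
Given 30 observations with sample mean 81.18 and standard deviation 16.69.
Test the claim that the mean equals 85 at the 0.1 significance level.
One-sample t-test:
H₀: μ = 85
H₁: μ ≠ 85
df = n - 1 = 29
t = (x̄ - μ₀) / (s/√n) = (81.18 - 85) / (16.69/√30) = -1.254
p-value = 0.2200

Since p-value > α = 0.1, we fail to reject H₀.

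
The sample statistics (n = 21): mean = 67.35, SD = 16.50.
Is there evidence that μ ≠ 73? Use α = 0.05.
One-sample t-test:
H₀: μ = 73
H₁: μ ≠ 73
df = n - 1 = 20
t = (x̄ - μ₀) / (s/√n) = (67.35 - 73) / (16.50/√21) = -1.569
p-value = 0.1323

Since p-value > α = 0.05, we fail to reject H₀.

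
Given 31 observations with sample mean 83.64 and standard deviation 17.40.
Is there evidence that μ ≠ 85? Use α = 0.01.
One-sample t-test:
H₀: μ = 85
H₁: μ ≠ 85
df = n - 1 = 30
t = (x̄ - μ₀) / (s/√n) = (83.64 - 85) / (17.40/√31) = -0.435
p-value = 0.6665

Since p-value > α = 0.01, we fail to reject H₀.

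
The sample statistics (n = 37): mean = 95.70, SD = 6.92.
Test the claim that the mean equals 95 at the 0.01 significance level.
One-sample t-test:
H₀: μ = 95
H₁: μ ≠ 95
df = n - 1 = 36
t = (x̄ - μ₀) / (s/√n) = (95.70 - 95) / (6.92/√37) = 0.615
p-value = 0.5422

Since p-value > α = 0.01, we fail to reject H₀.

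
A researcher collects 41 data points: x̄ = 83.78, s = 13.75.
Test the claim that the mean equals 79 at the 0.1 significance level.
One-sample t-test:
H₀: μ = 79
H₁: μ ≠ 79
df = n - 1 = 40
t = (x̄ - μ₀) / (s/√n) = (83.78 - 79) / (13.75/√41) = 2.226
p-value = 0.0317

Since p-value < α = 0.1, we reject H₀.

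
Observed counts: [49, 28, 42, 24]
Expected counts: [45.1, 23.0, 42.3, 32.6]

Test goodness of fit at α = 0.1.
Chi-square goodness of fit test:
H₀: observed counts match expected distribution
H₁: observed counts differ from expected distribution
df = k - 1 = 3
χ² = Σ(O - E)²/E
   = (49 - 45.1)²/45.1 + (28 - 23.0)²/23.0 + (42 - 42.3)²/42.3 + (24 - 32.6)²/32.6
   = 0.337 + 1.087 + 0.002 + 2.269
   = 3.70
p-value = 0.2963

Since p-value > α = 0.1, we fail to reject H₀.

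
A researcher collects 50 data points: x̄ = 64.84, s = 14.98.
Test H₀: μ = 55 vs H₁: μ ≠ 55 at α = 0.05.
One-sample t-test:
H₀: μ = 55
H₁: μ ≠ 55
df = n - 1 = 49
t = (x̄ - μ₀) / (s/√n) = (64.84 - 55) / (14.98/√50) = 4.645
p-value < 0.0001

Since p-value < α = 0.05, we reject H₀.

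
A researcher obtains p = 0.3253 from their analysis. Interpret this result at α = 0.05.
Since p = 0.3253 > α = 0.05, fail to reject H₀.
There is insufficient evidence to reject the null hypothesis; the result is not statistically significant at the 0.05 level.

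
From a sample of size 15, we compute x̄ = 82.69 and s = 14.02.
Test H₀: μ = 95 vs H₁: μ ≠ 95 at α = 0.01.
One-sample t-test:
H₀: μ = 95
H₁: μ ≠ 95
df = n - 1 = 14
t = (x̄ - μ₀) / (s/√n) = (82.69 - 95) / (14.02/√15) = -3.401
p-value = 0.0043

Since p-value < α = 0.01, we reject H₀.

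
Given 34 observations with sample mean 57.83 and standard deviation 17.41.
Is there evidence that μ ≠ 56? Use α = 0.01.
One-sample t-test:
H₀: μ = 56
H₁: μ ≠ 56
df = n - 1 = 33
t = (x̄ - μ₀) / (s/√n) = (57.83 - 56) / (17.41/√34) = 0.613
p-value = 0.5441

Since p-value > α = 0.01, we fail to reject H₀.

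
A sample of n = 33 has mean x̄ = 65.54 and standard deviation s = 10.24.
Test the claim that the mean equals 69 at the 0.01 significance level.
One-sample t-test:
H₀: μ = 69
H₁: μ ≠ 69
df = n - 1 = 32
t = (x̄ - μ₀) / (s/√n) = (65.54 - 69) / (10.24/√33) = -1.941
p-value = 0.0611

Since p-value > α = 0.01, we fail to reject H₀.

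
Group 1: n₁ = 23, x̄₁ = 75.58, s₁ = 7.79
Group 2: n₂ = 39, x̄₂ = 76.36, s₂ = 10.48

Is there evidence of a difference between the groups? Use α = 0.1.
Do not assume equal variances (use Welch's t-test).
Welch's two-sample t-test:
H₀: μ₁ = μ₂
H₁: μ₁ ≠ μ₂
s₁²/n₁ = 7.79²/23 = 2.6384,  s₂²/n₂ = 10.48²/39 = 2.8162
SE = √(s₁²/n₁ + s₂²/n₂) = √(2.6384 + 2.8162) = 2.3355
df (Welch-Satterthwaite) = (s₁²/n₁ + s₂²/n₂)² / [(s₁²/n₁)²/(n₁-1) + (s₂²/n₂)²/(n₂-1)] ≈ 56.66
t = (x̄₁ - x̄₂) / SE = (75.58 - 76.36) / 2.3355 = -0.78 / 2.3355 = -0.334
p-value = 0.7396

Since p-value > α = 0.1, we fail to reject H₀.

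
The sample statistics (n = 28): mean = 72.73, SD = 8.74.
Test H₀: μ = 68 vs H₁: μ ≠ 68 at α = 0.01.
One-sample t-test:
H₀: μ = 68
H₁: μ ≠ 68
df = n - 1 = 27
t = (x̄ - μ₀) / (s/√n) = (72.73 - 68) / (8.74/√28) = 2.864
p-value = 0.0080

Since p-value < α = 0.01, we reject H₀.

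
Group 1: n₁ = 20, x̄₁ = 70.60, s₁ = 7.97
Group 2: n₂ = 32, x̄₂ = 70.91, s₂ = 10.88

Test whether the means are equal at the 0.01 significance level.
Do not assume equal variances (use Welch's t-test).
Welch's two-sample t-test:
H₀: μ₁ = μ₂
H₁: μ₁ ≠ μ₂
s₁²/n₁ = 7.97²/20 = 3.1760,  s₂²/n₂ = 10.88²/32 = 3.6992
SE = √(s₁²/n₁ + s₂²/n₂) = √(3.1760 + 3.6992) = 2.6221
df (Welch-Satterthwaite) = (s₁²/n₁ + s₂²/n₂)² / [(s₁²/n₁)²/(n₁-1) + (s₂²/n₂)²/(n₂-1)] ≈ 48.61
t = (x̄₁ - x̄₂) / SE = (70.60 - 70.91) / 2.6221 = -0.31 / 2.6221 = -0.118
p-value = 0.9064

Since p-value > α = 0.01, we fail to reject H₀.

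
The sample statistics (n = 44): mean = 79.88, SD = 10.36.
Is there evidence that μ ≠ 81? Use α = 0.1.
One-sample t-test:
H₀: μ = 81
H₁: μ ≠ 81
df = n - 1 = 43
t = (x̄ - μ₀) / (s/√n) = (79.88 - 81) / (10.36/√44) = -0.717
p-value = 0.4772

Since p-value > α = 0.1, we fail to reject H₀.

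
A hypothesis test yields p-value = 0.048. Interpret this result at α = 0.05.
Since p = 0.048 < α = 0.05, reject H₀.
There is sufficient evidence to reject the null hypothesis; the result is statistically significant at the 0.05 level.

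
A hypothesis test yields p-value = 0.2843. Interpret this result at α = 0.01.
Since p = 0.2843 > α = 0.01, fail to reject H₀.
There is insufficient evidence to reject the null hypothesis; the result is not statistically significant at the 0.01 level.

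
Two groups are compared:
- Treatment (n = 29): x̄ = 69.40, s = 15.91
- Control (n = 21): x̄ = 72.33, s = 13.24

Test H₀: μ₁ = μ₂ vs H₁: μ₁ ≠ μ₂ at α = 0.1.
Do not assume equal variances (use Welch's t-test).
Welch's two-sample t-test:
H₀: μ₁ = μ₂
H₁: μ₁ ≠ μ₂
s₁²/n₁ = 15.91²/29 = 8.7286,  s₂²/n₂ = 13.24²/21 = 8.3475
SE = √(s₁²/n₁ + s₂²/n₂) = √(8.7286 + 8.3475) = 4.1323
df (Welch-Satterthwaite) = (s₁²/n₁ + s₂²/n₂)² / [(s₁²/n₁)²/(n₁-1) + (s₂²/n₂)²/(n₂-1)] ≈ 46.99
t = (x̄₁ - x̄₂) / SE = (69.40 - 72.33) / 4.1323 = -2.93 / 4.1323 = -0.709
p-value = 0.4818

Since p-value > α = 0.1, we fail to reject H₀.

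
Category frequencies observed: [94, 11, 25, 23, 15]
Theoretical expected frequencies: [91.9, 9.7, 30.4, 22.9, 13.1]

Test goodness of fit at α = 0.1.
Chi-square goodness of fit test:
H₀: observed counts match expected distribution
H₁: observed counts differ from expected distribution
df = k - 1 = 4
χ² = Σ(O - E)²/E
   = (94 - 91.9)²/91.9 + (11 - 9.7)²/9.7 + (25 - 30.4)²/30.4 + (23 - 22.9)²/22.9 + (15 - 13.1)²/13.1
   = 0.048 + 0.174 + 0.959 + 0.000 + 0.276
   = 1.46
p-value = 0.8342

Since p-value > α = 0.1, we fail to reject H₀.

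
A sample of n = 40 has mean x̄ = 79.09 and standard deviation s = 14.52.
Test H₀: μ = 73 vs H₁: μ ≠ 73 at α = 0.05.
One-sample t-test:
H₀: μ = 73
H₁: μ ≠ 73
df = n - 1 = 39
t = (x̄ - μ₀) / (s/√n) = (79.09 - 73) / (14.52/√40) = 2.653
p-value = 0.0115

Since p-value < α = 0.05, we reject H₀.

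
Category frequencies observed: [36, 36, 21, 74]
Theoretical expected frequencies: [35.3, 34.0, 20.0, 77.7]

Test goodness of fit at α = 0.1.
Chi-square goodness of fit test:
H₀: observed counts match expected distribution
H₁: observed counts differ from expected distribution
df = k - 1 = 3
χ² = Σ(O - E)²/E
   = (36 - 35.3)²/35.3 + (36 - 34.0)²/34.0 + (21 - 20.0)²/20.0 + (74 - 77.7)²/77.7
   = 0.014 + 0.118 + 0.050 + 0.176
   = 0.36
p-value = 0.9488

Since p-value > α = 0.1, we fail to reject H₀.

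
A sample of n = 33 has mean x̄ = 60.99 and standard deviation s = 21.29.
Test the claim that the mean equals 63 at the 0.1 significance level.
One-sample t-test:
H₀: μ = 63
H₁: μ ≠ 63
df = n - 1 = 32
t = (x̄ - μ₀) / (s/√n) = (60.99 - 63) / (21.29/√33) = -0.542
p-value = 0.5913

Since p-value > α = 0.1, we fail to reject H₀.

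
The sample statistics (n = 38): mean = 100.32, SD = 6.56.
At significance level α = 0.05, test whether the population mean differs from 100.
One-sample t-test:
H₀: μ = 100
H₁: μ ≠ 100
df = n - 1 = 37
t = (x̄ - μ₀) / (s/√n) = (100.32 - 100) / (6.56/√38) = 0.301
p-value = 0.7653

Since p-value > α = 0.05, we fail to reject H₀.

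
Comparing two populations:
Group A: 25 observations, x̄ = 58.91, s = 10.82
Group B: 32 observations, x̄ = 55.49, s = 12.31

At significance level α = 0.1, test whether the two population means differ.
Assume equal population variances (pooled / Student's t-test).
Student's two-sample t-test (equal variances):
H₀: μ₁ = μ₂
H₁: μ₁ ≠ μ₂
df = n₁ + n₂ - 2 = 55
Pooled variance s_p² = [(n₁-1)s₁² + (n₂-1)s₂²] / (n₁ + n₂ - 2) = [(24)(10.82²) + (31)(12.31²)] / 55 = 136.4974
SE = √(s_p²(1/n₁ + 1/n₂)) = √(136.4974 × (1/25 + 1/32)) = 3.1186
t = (x̄₁ - x̄₂) / SE = (58.91 - 55.49) / 3.1186 = 3.42 / 3.1186 = 1.097
p-value = 0.2776

Since p-value > α = 0.1, we fail to reject H₀.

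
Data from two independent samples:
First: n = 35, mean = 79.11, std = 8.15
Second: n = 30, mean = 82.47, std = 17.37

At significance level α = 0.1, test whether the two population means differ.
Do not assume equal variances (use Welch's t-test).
Welch's two-sample t-test:
H₀: μ₁ = μ₂
H₁: μ₁ ≠ μ₂
s₁²/n₁ = 8.15²/35 = 1.8978,  s₂²/n₂ = 17.37²/30 = 10.0572
SE = √(s₁²/n₁ + s₂²/n₂) = √(1.8978 + 10.0572) = 3.4576
df (Welch-Satterthwaite) = (s₁²/n₁ + s₂²/n₂)² / [(s₁²/n₁)²/(n₁-1) + (s₂²/n₂)²/(n₂-1)] ≈ 39.77
t = (x̄₁ - x̄₂) / SE = (79.11 - 82.47) / 3.4576 = -3.36 / 3.4576 = -0.972
p-value = 0.3370

Since p-value > α = 0.1, we fail to reject H₀.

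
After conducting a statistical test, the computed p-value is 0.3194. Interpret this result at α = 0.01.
Since p = 0.3194 > α = 0.01, fail to reject H₀.
There is insufficient evidence to reject the null hypothesis; the result is not statistically significant at the 0.01 level.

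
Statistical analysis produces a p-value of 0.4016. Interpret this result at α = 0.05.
Since p = 0.4016 > α = 0.05, fail to reject H₀.
There is insufficient evidence to reject the null hypothesis; the result is not statistically significant at the 0.05 level.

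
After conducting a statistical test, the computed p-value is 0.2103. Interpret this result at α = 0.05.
Since p = 0.2103 > α = 0.05, fail to reject H₀.
There is insufficient evidence to reject the null hypothesis; the result is not statistically significant at the 0.05 level.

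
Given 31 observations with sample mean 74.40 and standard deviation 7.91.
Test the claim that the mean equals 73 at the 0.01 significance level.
One-sample t-test:
H₀: μ = 73
H₁: μ ≠ 73
df = n - 1 = 30
t = (x̄ - μ₀) / (s/√n) = (74.40 - 73) / (7.91/√31) = 0.985
p-value = 0.3323

Since p-value > α = 0.01, we fail to reject H₀.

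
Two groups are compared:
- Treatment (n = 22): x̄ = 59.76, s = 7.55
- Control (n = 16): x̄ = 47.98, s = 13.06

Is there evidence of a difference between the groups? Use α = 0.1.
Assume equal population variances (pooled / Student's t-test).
Student's two-sample t-test (equal variances):
H₀: μ₁ = μ₂
H₁: μ₁ ≠ μ₂
df = n₁ + n₂ - 2 = 36
Pooled variance s_p² = [(n₁-1)s₁² + (n₂-1)s₂²] / (n₁ + n₂ - 2) = [(21)(7.55²) + (15)(13.06²)] / 36 = 104.3196
SE = √(s_p²(1/n₁ + 1/n₂)) = √(104.3196 × (1/22 + 1/16)) = 3.3559
t = (x̄₁ - x̄₂) / SE = (59.76 - 47.98) / 3.3559 = 11.78 / 3.3559 = 3.510
p-value = 0.0012

Since p-value < α = 0.1, we reject H₀.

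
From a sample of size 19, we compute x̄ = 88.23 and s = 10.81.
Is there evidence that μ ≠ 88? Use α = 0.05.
One-sample t-test:
H₀: μ = 88
H₁: μ ≠ 88
df = n - 1 = 18
t = (x̄ - μ₀) / (s/√n) = (88.23 - 88) / (10.81/√19) = 0.093
p-value = 0.9271

Since p-value > α = 0.05, we fail to reject H₀.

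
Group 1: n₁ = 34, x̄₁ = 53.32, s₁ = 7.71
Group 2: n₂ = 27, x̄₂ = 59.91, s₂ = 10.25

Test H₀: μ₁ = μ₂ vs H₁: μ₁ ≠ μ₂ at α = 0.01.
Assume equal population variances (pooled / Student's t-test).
Student's two-sample t-test (equal variances):
H₀: μ₁ = μ₂
H₁: μ₁ ≠ μ₂
df = n₁ + n₂ - 2 = 59
Pooled variance s_p² = [(n₁-1)s₁² + (n₂-1)s₂²] / (n₁ + n₂ - 2) = [(33)(7.71²) + (26)(10.25²)] / 59 = 79.5471
SE = √(s_p²(1/n₁ + 1/n₂)) = √(79.5471 × (1/34 + 1/27)) = 2.2991
t = (x̄₁ - x̄₂) / SE = (53.32 - 59.91) / 2.2991 = -6.59 / 2.2991 = -2.866
p-value = 0.0057

Since p-value < α = 0.01, we reject H₀.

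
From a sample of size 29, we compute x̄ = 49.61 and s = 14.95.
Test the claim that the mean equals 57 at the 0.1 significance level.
One-sample t-test:
H₀: μ = 57
H₁: μ ≠ 57
df = n - 1 = 28
t = (x̄ - μ₀) / (s/√n) = (49.61 - 57) / (14.95/√29) = -2.662
p-value = 0.0127

Since p-value < α = 0.1, we reject H₀.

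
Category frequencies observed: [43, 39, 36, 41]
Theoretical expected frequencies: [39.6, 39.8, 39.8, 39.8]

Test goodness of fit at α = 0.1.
Chi-square goodness of fit test:
H₀: observed counts match expected distribution
H₁: observed counts differ from expected distribution
df = k - 1 = 3
χ² = Σ(O - E)²/E
   = (43 - 39.6)²/39.6 + (39 - 39.8)²/39.8 + (36 - 39.8)²/39.8 + (41 - 39.8)²/39.8
   = 0.292 + 0.016 + 0.363 + 0.036
   = 0.71
p-value = 0.8716

Since p-value > α = 0.1, we fail to reject H₀.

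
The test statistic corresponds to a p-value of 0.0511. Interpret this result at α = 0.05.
Since p = 0.0511 > α = 0.05, fail to reject H₀.
There is insufficient evidence to reject the null hypothesis; the result is not statistically significant at the 0.05 level.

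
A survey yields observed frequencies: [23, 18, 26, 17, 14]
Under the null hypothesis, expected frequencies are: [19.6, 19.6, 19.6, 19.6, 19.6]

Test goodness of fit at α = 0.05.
Chi-square goodness of fit test:
H₀: observed counts match expected distribution
H₁: observed counts differ from expected distribution
df = k - 1 = 4
χ² = Σ(O - E)²/E
   = (23 - 19.6)²/19.6 + (18 - 19.6)²/19.6 + (26 - 19.6)²/19.6 + (17 - 19.6)²/19.6 + (14 - 19.6)²/19.6
   = 0.590 + 0.131 + 2.090 + 0.345 + 1.600
   = 4.76
p-value = 0.3134

Since p-value > α = 0.05, we fail to reject H₀.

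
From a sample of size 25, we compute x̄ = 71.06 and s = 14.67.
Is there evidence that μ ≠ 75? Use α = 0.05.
One-sample t-test:
H₀: μ = 75
H₁: μ ≠ 75
df = n - 1 = 24
t = (x̄ - μ₀) / (s/√n) = (71.06 - 75) / (14.67/√25) = -1.343
p-value = 0.1919

Since p-value > α = 0.05, we fail to reject H₀.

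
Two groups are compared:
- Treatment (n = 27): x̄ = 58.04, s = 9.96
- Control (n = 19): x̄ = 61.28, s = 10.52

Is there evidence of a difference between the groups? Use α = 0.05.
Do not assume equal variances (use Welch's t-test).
Welch's two-sample t-test:
H₀: μ₁ = μ₂
H₁: μ₁ ≠ μ₂
s₁²/n₁ = 9.96²/27 = 3.6741,  s₂²/n₂ = 10.52²/19 = 5.8248
SE = √(s₁²/n₁ + s₂²/n₂) = √(3.6741 + 5.8248) = 3.0820
df (Welch-Satterthwaite) = (s₁²/n₁ + s₂²/n₂)² / [(s₁²/n₁)²/(n₁-1) + (s₂²/n₂)²/(n₂-1)] ≈ 37.53
t = (x̄₁ - x̄₂) / SE = (58.04 - 61.28) / 3.0820 = -3.24 / 3.0820 = -1.051
p-value = 0.2999

Since p-value > α = 0.05, we fail to reject H₀.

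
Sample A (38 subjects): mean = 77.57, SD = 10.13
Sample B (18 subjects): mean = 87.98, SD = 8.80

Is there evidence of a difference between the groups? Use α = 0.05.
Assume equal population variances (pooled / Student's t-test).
Student's two-sample t-test (equal variances):
H₀: μ₁ = μ₂
H₁: μ₁ ≠ μ₂
df = n₁ + n₂ - 2 = 54
Pooled variance s_p² = [(n₁-1)s₁² + (n₂-1)s₂²] / (n₁ + n₂ - 2) = [(37)(10.13²) + (17)(8.80²)] / 54 = 94.6908
SE = √(s_p²(1/n₁ + 1/n₂)) = √(94.6908 × (1/38 + 1/18)) = 2.7843
t = (x̄₁ - x̄₂) / SE = (77.57 - 87.98) / 2.7843 = -10.41 / 2.7843 = -3.739
p-value = 0.0004

Since p-value < α = 0.05, we reject H₀.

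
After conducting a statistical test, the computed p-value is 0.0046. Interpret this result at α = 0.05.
Since p = 0.0046 < α = 0.05, reject H₀.
There is sufficient evidence to reject the null hypothesis; the result is statistically significant at the 0.05 level.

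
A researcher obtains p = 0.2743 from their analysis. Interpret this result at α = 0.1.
Since p = 0.2743 > α = 0.1, fail to reject H₀.
There is insufficient evidence to reject the null hypothesis; the result is not statistically significant at the 0.1 level.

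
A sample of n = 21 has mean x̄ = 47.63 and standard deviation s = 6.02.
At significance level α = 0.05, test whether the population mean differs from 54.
One-sample t-test:
H₀: μ = 54
H₁: μ ≠ 54
df = n - 1 = 20
t = (x̄ - μ₀) / (s/√n) = (47.63 - 54) / (6.02/√21) = -4.849
p-value = 0.0001

Since p-value < α = 0.05, we reject H₀.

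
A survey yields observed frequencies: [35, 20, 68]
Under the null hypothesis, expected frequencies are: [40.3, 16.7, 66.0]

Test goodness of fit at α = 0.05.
Chi-square goodness of fit test:
H₀: observed counts match expected distribution
H₁: observed counts differ from expected distribution
df = k - 1 = 2
χ² = Σ(O - E)²/E
   = (35 - 40.3)²/40.3 + (20 - 16.7)²/16.7 + (68 - 66.0)²/66.0
   = 0.697 + 0.652 + 0.061
   = 1.41
p-value = 0.4942

Since p-value > α = 0.05, we fail to reject H₀.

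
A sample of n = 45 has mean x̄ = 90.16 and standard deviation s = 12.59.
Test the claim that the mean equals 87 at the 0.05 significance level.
One-sample t-test:
H₀: μ = 87
H₁: μ ≠ 87
df = n - 1 = 44
t = (x̄ - μ₀) / (s/√n) = (90.16 - 87) / (12.59/√45) = 1.684
p-value = 0.0993

Since p-value > α = 0.05, we fail to reject H₀.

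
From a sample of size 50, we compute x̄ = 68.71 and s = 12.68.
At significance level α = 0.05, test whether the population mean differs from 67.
One-sample t-test:
H₀: μ = 67
H₁: μ ≠ 67
df = n - 1 = 49
t = (x̄ - μ₀) / (s/√n) = (68.71 - 67) / (12.68/√50) = 0.954
p-value = 0.3450

Since p-value > α = 0.05, we fail to reject H₀.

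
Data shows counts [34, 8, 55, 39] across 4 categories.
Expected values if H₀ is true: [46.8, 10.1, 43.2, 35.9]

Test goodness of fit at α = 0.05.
Chi-square goodness of fit test:
H₀: observed counts match expected distribution
H₁: observed counts differ from expected distribution
df = k - 1 = 3
χ² = Σ(O - E)²/E
   = (34 - 46.8)²/46.8 + (8 - 10.1)²/10.1 + (55 - 43.2)²/43.2 + (39 - 35.9)²/35.9
   = 3.501 + 0.437 + 3.223 + 0.268
   = 7.43
p-value = 0.0594

Since p-value > α = 0.05, we fail to reject H₀.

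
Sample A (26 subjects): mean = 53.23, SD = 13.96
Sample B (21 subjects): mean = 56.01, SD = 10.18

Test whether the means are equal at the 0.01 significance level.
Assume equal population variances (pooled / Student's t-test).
Student's two-sample t-test (equal variances):
H₀: μ₁ = μ₂
H₁: μ₁ ≠ μ₂
df = n₁ + n₂ - 2 = 45
Pooled variance s_p² = [(n₁-1)s₁² + (n₂-1)s₂²] / (n₁ + n₂ - 2) = [(25)(13.96²) + (20)(10.18²)] / 45 = 154.3264
SE = √(s_p²(1/n₁ + 1/n₂)) = √(154.3264 × (1/26 + 1/21)) = 3.6448
t = (x̄₁ - x̄₂) / SE = (53.23 - 56.01) / 3.6448 = -2.78 / 3.6448 = -0.763
p-value = 0.4496

Since p-value > α = 0.01, we fail to reject H₀.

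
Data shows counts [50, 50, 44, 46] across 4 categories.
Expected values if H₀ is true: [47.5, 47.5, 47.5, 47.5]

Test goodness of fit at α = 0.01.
Chi-square goodness of fit test:
H₀: observed counts match expected distribution
H₁: observed counts differ from expected distribution
df = k - 1 = 3
χ² = Σ(O - E)²/E
   = (50 - 47.5)²/47.5 + (50 - 47.5)²/47.5 + (44 - 47.5)²/47.5 + (46 - 47.5)²/47.5
   = 0.132 + 0.132 + 0.258 + 0.047
   = 0.57
p-value = 0.9036

Since p-value > α = 0.01, we fail to reject H₀.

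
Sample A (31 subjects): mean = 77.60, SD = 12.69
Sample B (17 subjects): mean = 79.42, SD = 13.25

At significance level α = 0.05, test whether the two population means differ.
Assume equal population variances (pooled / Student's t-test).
Student's two-sample t-test (equal variances):
H₀: μ₁ = μ₂
H₁: μ₁ ≠ μ₂
df = n₁ + n₂ - 2 = 46
Pooled variance s_p² = [(n₁-1)s₁² + (n₂-1)s₂²] / (n₁ + n₂ - 2) = [(30)(12.69²) + (16)(13.25²)] / 46 = 166.0888
SE = √(s_p²(1/n₁ + 1/n₂)) = √(166.0888 × (1/31 + 1/17)) = 3.8894
t = (x̄₁ - x̄₂) / SE = (77.60 - 79.42) / 3.8894 = -1.82 / 3.8894 = -0.468
p-value = 0.6420

Since p-value > α = 0.05, we fail to reject H₀.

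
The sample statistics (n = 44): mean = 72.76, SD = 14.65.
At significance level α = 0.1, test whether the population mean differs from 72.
One-sample t-test:
H₀: μ = 72
H₁: μ ≠ 72
df = n - 1 = 43
t = (x̄ - μ₀) / (s/√n) = (72.76 - 72) / (14.65/√44) = 0.344
p-value = 0.7324

Since p-value > α = 0.1, we fail to reject H₀.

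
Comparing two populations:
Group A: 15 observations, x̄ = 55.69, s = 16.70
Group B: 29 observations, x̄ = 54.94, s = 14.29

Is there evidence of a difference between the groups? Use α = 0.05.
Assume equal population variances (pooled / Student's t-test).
Student's two-sample t-test (equal variances):
H₀: μ₁ = μ₂
H₁: μ₁ ≠ μ₂
df = n₁ + n₂ - 2 = 42
Pooled variance s_p² = [(n₁-1)s₁² + (n₂-1)s₂²] / (n₁ + n₂ - 2) = [(14)(16.70²) + (28)(14.29²)] / 42 = 229.0994
SE = √(s_p²(1/n₁ + 1/n₂)) = √(229.0994 × (1/15 + 1/29)) = 4.8139
t = (x̄₁ - x̄₂) / SE = (55.69 - 54.94) / 4.8139 = 0.75 / 4.8139 = 0.156
p-value = 0.8769

Since p-value > α = 0.05, we fail to reject H₀.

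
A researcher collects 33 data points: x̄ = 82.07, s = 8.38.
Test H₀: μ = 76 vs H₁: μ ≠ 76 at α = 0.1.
One-sample t-test:
H₀: μ = 76
H₁: μ ≠ 76
df = n - 1 = 32
t = (x̄ - μ₀) / (s/√n) = (82.07 - 76) / (8.38/√33) = 4.161
p-value = 0.0002

Since p-value < α = 0.1, we reject H₀.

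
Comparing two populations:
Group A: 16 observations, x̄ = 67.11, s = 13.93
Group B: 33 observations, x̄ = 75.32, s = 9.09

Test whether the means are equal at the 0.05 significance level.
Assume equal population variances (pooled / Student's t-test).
Student's two-sample t-test (equal variances):
H₀: μ₁ = μ₂
H₁: μ₁ ≠ μ₂
df = n₁ + n₂ - 2 = 47
Pooled variance s_p² = [(n₁-1)s₁² + (n₂-1)s₂²] / (n₁ + n₂ - 2) = [(15)(13.93²) + (32)(9.09²)] / 47 = 118.1867
SE = √(s_p²(1/n₁ + 1/n₂)) = √(118.1867 × (1/16 + 1/33)) = 3.3118
t = (x̄₁ - x̄₂) / SE = (67.11 - 75.32) / 3.3118 = -8.21 / 3.3118 = -2.479
p-value = 0.0168

Since p-value < α = 0.05, we reject H₀.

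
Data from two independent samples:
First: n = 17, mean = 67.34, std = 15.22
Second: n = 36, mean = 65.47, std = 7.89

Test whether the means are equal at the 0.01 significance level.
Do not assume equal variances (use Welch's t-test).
Welch's two-sample t-test:
H₀: μ₁ = μ₂
H₁: μ₁ ≠ μ₂
s₁²/n₁ = 15.22²/17 = 13.6264,  s₂²/n₂ = 7.89²/36 = 1.7292
SE = √(s₁²/n₁ + s₂²/n₂) = √(13.6264 + 1.7292) = 3.9186
df (Welch-Satterthwaite) = (s₁²/n₁ + s₂²/n₂)² / [(s₁²/n₁)²/(n₁-1) + (s₂²/n₂)²/(n₂-1)] ≈ 20.17
t = (x̄₁ - x̄₂) / SE = (67.34 - 65.47) / 3.9186 = 1.87 / 3.9186 = 0.477
p-value = 0.6383

Since p-value > α = 0.01, we fail to reject H₀.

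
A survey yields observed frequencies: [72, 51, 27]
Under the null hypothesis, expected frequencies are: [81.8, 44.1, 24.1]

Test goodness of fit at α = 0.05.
Chi-square goodness of fit test:
H₀: observed counts match expected distribution
H₁: observed counts differ from expected distribution
df = k - 1 = 2
χ² = Σ(O - E)²/E
   = (72 - 81.8)²/81.8 + (51 - 44.1)²/44.1 + (27 - 24.1)²/24.1
   = 1.174 + 1.080 + 0.349
   = 2.60
p-value = 0.2722

Since p-value > α = 0.05, we fail to reject H₀.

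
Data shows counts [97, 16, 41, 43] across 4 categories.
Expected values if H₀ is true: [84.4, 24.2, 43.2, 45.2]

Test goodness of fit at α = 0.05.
Chi-square goodness of fit test:
H₀: observed counts match expected distribution
H₁: observed counts differ from expected distribution
df = k - 1 = 3
χ² = Σ(O - E)²/E
   = (97 - 84.4)²/84.4 + (16 - 24.2)²/24.2 + (41 - 43.2)²/43.2 + (43 - 45.2)²/45.2
   = 1.881 + 2.779 + 0.112 + 0.107
   = 4.88
p-value = 0.1809

Since p-value > α = 0.05, we fail to reject H₀.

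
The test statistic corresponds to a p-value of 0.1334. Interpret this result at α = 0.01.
Since p = 0.1334 > α = 0.01, fail to reject H₀.
There is insufficient evidence to reject the null hypothesis; the result is not statistically significant at the 0.01 level.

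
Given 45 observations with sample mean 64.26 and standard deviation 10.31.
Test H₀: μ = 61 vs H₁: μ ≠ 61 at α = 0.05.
One-sample t-test:
H₀: μ = 61
H₁: μ ≠ 61
df = n - 1 = 44
t = (x̄ - μ₀) / (s/√n) = (64.26 - 61) / (10.31/√45) = 2.121
p-value = 0.0396

Since p-value < α = 0.05, we reject H₀.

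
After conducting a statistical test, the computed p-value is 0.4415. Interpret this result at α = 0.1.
Since p = 0.4415 > α = 0.1, fail to reject H₀.
There is insufficient evidence to reject the null hypothesis; the result is not statistically significant at the 0.1 level.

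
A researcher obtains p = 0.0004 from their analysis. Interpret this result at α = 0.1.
Since p = 0.0004 < α = 0.1, reject H₀.
There is sufficient evidence to reject the null hypothesis; the result is statistically significant at the 0.1 level.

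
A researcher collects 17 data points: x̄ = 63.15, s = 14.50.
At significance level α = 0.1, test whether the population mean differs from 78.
One-sample t-test:
H₀: μ = 78
H₁: μ ≠ 78
df = n - 1 = 16
t = (x̄ - μ₀) / (s/√n) = (63.15 - 78) / (14.50/√17) = -4.223
p-value = 0.0006

Since p-value < α = 0.1, we reject H₀.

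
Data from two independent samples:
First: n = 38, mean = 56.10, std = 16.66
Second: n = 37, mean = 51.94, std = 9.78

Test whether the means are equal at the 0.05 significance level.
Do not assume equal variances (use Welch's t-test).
Welch's two-sample t-test:
H₀: μ₁ = μ₂
H₁: μ₁ ≠ μ₂
s₁²/n₁ = 16.66²/38 = 7.3041,  s₂²/n₂ = 9.78²/37 = 2.5851
SE = √(s₁²/n₁ + s₂²/n₂) = √(7.3041 + 2.5851) = 3.1447
df (Welch-Satterthwaite) = (s₁²/n₁ + s₂²/n₂)² / [(s₁²/n₁)²/(n₁-1) + (s₂²/n₂)²/(n₂-1)] ≈ 60.09
t = (x̄₁ - x̄₂) / SE = (56.10 - 51.94) / 3.1447 = 4.16 / 3.1447 = 1.323
p-value = 0.1909

Since p-value > α = 0.05, we fail to reject H₀.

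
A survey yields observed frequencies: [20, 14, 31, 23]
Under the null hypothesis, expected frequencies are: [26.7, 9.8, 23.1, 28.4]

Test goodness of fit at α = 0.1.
Chi-square goodness of fit test:
H₀: observed counts match expected distribution
H₁: observed counts differ from expected distribution
df = k - 1 = 3
χ² = Σ(O - E)²/E
   = (20 - 26.7)²/26.7 + (14 - 9.8)²/9.8 + (31 - 23.1)²/23.1 + (23 - 28.4)²/28.4
   = 1.681 + 1.800 + 2.702 + 1.027
   = 7.21
p-value = 0.0655

Since p-value < α = 0.1, we reject H₀.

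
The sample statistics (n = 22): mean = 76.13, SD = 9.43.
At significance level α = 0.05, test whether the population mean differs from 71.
One-sample t-test:
H₀: μ = 71
H₁: μ ≠ 71
df = n - 1 = 21
t = (x̄ - μ₀) / (s/√n) = (76.13 - 71) / (9.43/√22) = 2.552
p-value = 0.0186

Since p-value < α = 0.05, we reject H₀.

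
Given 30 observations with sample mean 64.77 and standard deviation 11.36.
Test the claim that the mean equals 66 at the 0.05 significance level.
One-sample t-test:
H₀: μ = 66
H₁: μ ≠ 66
df = n - 1 = 29
t = (x̄ - μ₀) / (s/√n) = (64.77 - 66) / (11.36/√30) = -0.593
p-value = 0.5577

Since p-value > α = 0.05, we fail to reject H₀.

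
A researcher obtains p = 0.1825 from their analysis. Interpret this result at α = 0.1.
Since p = 0.1825 > α = 0.1, fail to reject H₀.
There is insufficient evidence to reject the null hypothesis; the result is not statistically significant at the 0.1 level.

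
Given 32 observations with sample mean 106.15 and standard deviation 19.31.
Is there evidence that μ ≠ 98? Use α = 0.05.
One-sample t-test:
H₀: μ = 98
H₁: μ ≠ 98
df = n - 1 = 31
t = (x̄ - μ₀) / (s/√n) = (106.15 - 98) / (19.31/√32) = 2.388
p-value = 0.0232

Since p-value < α = 0.05, we reject H₀.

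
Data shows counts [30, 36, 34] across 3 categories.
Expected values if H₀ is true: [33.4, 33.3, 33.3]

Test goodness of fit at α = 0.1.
Chi-square goodness of fit test:
H₀: observed counts match expected distribution
H₁: observed counts differ from expected distribution
df = k - 1 = 2
χ² = Σ(O - E)²/E
   = (30 - 33.4)²/33.4 + (36 - 33.3)²/33.3 + (34 - 33.3)²/33.3
   = 0.346 + 0.219 + 0.015
   = 0.58
p-value = 0.7484

Since p-value > α = 0.1, we fail to reject H₀.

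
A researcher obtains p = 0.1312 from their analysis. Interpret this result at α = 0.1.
Since p = 0.1312 > α = 0.1, fail to reject H₀.
There is insufficient evidence to reject the null hypothesis; the result is not statistically significant at the 0.1 level.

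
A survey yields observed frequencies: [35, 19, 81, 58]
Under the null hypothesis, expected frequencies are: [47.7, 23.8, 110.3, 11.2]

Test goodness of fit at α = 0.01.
Chi-square goodness of fit test:
H₀: observed counts match expected distribution
H₁: observed counts differ from expected distribution
df = k - 1 = 3
χ² = Σ(O - E)²/E
   = (35 - 47.7)²/47.7 + (19 - 23.8)²/23.8 + (81 - 110.3)²/110.3 + (58 - 11.2)²/11.2
   = 3.381 + 0.968 + 7.783 + 195.557
   = 207.69
p-value < 0.0001

Since p-value < α = 0.01, we reject H₀.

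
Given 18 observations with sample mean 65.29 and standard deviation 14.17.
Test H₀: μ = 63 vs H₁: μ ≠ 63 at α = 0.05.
One-sample t-test:
H₀: μ = 63
H₁: μ ≠ 63
df = n - 1 = 17
t = (x̄ - μ₀) / (s/√n) = (65.29 - 63) / (14.17/√18) = 0.686
p-value = 0.5022

Since p-value > α = 0.05, we fail to reject H₀.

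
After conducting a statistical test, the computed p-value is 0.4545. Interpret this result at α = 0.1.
Since p = 0.4545 > α = 0.1, fail to reject H₀.
There is insufficient evidence to reject the null hypothesis; the result is not statistically significant at the 0.1 level.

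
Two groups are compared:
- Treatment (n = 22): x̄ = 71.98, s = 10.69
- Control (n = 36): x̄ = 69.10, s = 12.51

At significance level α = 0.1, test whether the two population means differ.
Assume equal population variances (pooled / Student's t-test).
Student's two-sample t-test (equal variances):
H₀: μ₁ = μ₂
H₁: μ₁ ≠ μ₂
df = n₁ + n₂ - 2 = 56
Pooled variance s_p² = [(n₁-1)s₁² + (n₂-1)s₂²] / (n₁ + n₂ - 2) = [(21)(10.69²) + (35)(12.51²)] / 56 = 140.6661
SE = √(s_p²(1/n₁ + 1/n₂)) = √(140.6661 × (1/22 + 1/36)) = 3.2096
t = (x̄₁ - x̄₂) / SE = (71.98 - 69.10) / 3.2096 = 2.88 / 3.2096 = 0.897
p-value = 0.3734

Since p-value > α = 0.1, we fail to reject H₀.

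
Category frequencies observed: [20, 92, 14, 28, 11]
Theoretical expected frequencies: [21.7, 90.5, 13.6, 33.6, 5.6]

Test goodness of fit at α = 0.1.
Chi-square goodness of fit test:
H₀: observed counts match expected distribution
H₁: observed counts differ from expected distribution
df = k - 1 = 4
χ² = Σ(O - E)²/E
   = (20 - 21.7)²/21.7 + (92 - 90.5)²/90.5 + (14 - 13.6)²/13.6 + (28 - 33.6)²/33.6 + (11 - 5.6)²/5.6
   = 0.133 + 0.025 + 0.012 + 0.933 + 5.207
   = 6.31
p-value = 0.1771

Since p-value > α = 0.1, we fail to reject H₀.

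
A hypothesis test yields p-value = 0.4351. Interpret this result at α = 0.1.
Since p = 0.4351 > α = 0.1, fail to reject H₀.
There is insufficient evidence to reject the null hypothesis; the result is not statistically significant at the 0.1 level.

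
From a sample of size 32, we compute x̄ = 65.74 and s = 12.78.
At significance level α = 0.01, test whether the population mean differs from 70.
One-sample t-test:
H₀: μ = 70
H₁: μ ≠ 70
df = n - 1 = 31
t = (x̄ - μ₀) / (s/√n) = (65.74 - 70) / (12.78/√32) = -1.886
p-value = 0.0687

Since p-value > α = 0.01, we fail to reject H₀.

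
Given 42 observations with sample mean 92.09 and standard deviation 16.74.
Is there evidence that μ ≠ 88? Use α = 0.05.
One-sample t-test:
H₀: μ = 88
H₁: μ ≠ 88
df = n - 1 = 41
t = (x̄ - μ₀) / (s/√n) = (92.09 - 88) / (16.74/√42) = 1.583
p-value = 0.1210

Since p-value > α = 0.05, we fail to reject H₀.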